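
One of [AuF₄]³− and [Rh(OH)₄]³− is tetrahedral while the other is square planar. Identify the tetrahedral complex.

For [AuF₄]³−: Ligand charges: each fluoride is −1. With an overall charge of −3 the gold centre must be in the +1 oxidation state. Gold is a group-11 element; Au(I) is therefore d¹⁰. A d¹⁰ ion has no crystal-field stabilisation preference between square planar and tetrahedral, so four ligands adopt the sterically favoured tetrahedral geometry. → tetrahedral.
For [Rh(OH)₄]³−: Summing ligand charges against the −3 overall charge gives an oxidation state of +1 for rhodium. Group 9 minus oxidation state 1 gives a d⁸ configuration. A 4d d⁸ ion has a large crystal-field splitting; square planar leaves the high-energy d_{x²−y²} orbital empty and maximises CFSE. → square planar.

[AuF₄]³−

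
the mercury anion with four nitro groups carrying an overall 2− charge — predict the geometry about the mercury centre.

Ligand charges: each nitro (N-bound nitrite) is −1. With an overall charge of −2 the mercury centre must be in the +2 oxidation state.
Mercury is a group-12 element; Hg(II) is therefore d¹⁰.
Coordination number: 4.
A d¹⁰ ion has no crystal-field stabilisation preference between square planar and tetrahedral, so four ligands adopt the sterically favoured tetrahedral geometry.

tetrahedral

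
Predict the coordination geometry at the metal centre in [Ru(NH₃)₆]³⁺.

octahedral

Ligand charges: ammonia is neutral. With an overall charge of +3 the ruthenium centre must be in the +3 oxidation state.
Ruthenium is a group-8 element; Ru(III) is therefore d⁵.
Coordination number: 6.
Six donors around a single metal centre give an octahedral coordination sphere.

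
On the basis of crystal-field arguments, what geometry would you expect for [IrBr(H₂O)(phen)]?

Summing ligand charges against the 0 overall charge gives an oxidation state of +1 for iridium.
Group 9 minus oxidation state 1 gives a d⁸ configuration.
Counting donor atoms: 1×bromide (monodentate) → 1 donor; 1×water (monodentate) → 1 donor; 1×1,10-phenanthroline (bidentate) → 2 donors. Coordination number = 4.
A 5d d⁸ ion has a large crystal-field splitting; square planar leaves the high-energy d_{x²−y²} orbital empty and maximises CFSE.

square planar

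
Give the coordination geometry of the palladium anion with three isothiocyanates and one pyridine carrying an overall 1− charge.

Ligand charges: each isothiocyanate is −1; pyridine is neutral. With an overall charge of −1 the palladium centre must be in the +2 oxidation state.
Group 10 minus oxidation state 2 gives a d⁸ configuration.
Coordination number: 4.
A 4d d⁸ ion has a large crystal-field splitting; square planar leaves the high-energy d_{x²−y²} orbital empty and maximises CFSE.

square planar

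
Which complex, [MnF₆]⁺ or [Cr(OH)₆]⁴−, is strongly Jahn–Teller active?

[MnF₆]⁺: Summing ligand charges against the +1 overall charge gives an oxidation state of +7 for manganese. Group 7 minus oxidation state 7 gives a d⁰ configuration. The d⁰ configuration leaves the e_g set evenly filled (or empty) — no strong Jahn–Teller driving force.
[Cr(OH)₆]⁴−: Summing ligand charges against the −4 overall charge gives an oxidation state of +2 for chromium. Group 6 minus oxidation state 2 gives a d⁴ configuration. Hydroxide is a weak-field ligand for a first-row metal, so the complex is high-spin. The t₂g³e_g¹ (high-spin) configuration has an unevenly filled e_g set; the Jahn–Teller theorem predicts a tetragonal distortion (typically axial elongation) to lift the degeneracy.

[Cr(OH)₆]⁴−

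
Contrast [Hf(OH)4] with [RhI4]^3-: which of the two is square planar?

For [Hf(OH)4]: Ligand charges: each hydroxide is −1. With an overall charge of 0 the hafnium centre must be in the +4 oxidation state. Group 4 minus oxidation state 4 gives a d⁰ configuration. A d⁰ ion has no crystal-field stabilisation preference between square planar and tetrahedral, so four ligands adopt the sterically favoured tetrahedral geometry. → tetrahedral.
For [RhI4]^3-: Ligand charges: each iodide is −1. With an overall charge of −3 the rhodium centre must be in the +1 oxidation state. Rhodium is a group-9 element; Rh(I) is therefore d⁸. A 4d d⁸ ion has a large crystal-field splitting; square planar leaves the high-energy d_{x²−y²} orbital empty and maximises CFSE. → square planar.

[RhI4]^3-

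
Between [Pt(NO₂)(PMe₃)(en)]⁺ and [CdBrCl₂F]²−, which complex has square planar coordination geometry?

For [Pt(NO₂)(PMe₃)(en)]⁺: Summing ligand charges against the +1 overall charge gives an oxidation state of +2 for platinum. Platinum is a group-10 element; Pt(II) is therefore d⁸. A 5d d⁸ ion has a large crystal-field splitting; square planar leaves the high-energy d_{x²−y²} orbital empty and maximises CFSE. → square planar.
For [CdBrCl₂F]²−: Each bromide is −1; each chloride is −1; each fluoride is −1; balancing the −2 overall charge requires Cd(II). Group 12 minus oxidation state 2 gives a d¹⁰ configuration. A d¹⁰ ion has no crystal-field stabilisation preference between square planar and tetrahedral, so four ligands adopt the sterically favoured tetrahedral geometry. → tetrahedral.

[Pt(NO₂)(PMe₃)(en)]⁺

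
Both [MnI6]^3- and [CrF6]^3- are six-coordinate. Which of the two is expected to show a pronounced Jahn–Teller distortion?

[MnI6]^3-: Ligand charges: each iodide is −1. With an overall charge of −3 the manganese centre must be in the +3 oxidation state. Manganese is a group-7 element; Mn(III) is therefore d⁴. Iodide is a weak-field ligand for a first-row metal, so the complex is high-spin. The t₂g³e_g¹ (high-spin) configuration has an unevenly filled e_g set; the Jahn–Teller theorem predicts a tetragonal distortion (typically axial elongation) to lift the degeneracy.
[CrF6]^3-: Each fluoride is −1; balancing the −3 overall charge requires Cr(III). Chromium is a group-6 element; Cr(III) is therefore d³. The d³ configuration leaves the e_g set evenly filled (or empty) — no strong Jahn–Teller driving force.

[MnI6]^3-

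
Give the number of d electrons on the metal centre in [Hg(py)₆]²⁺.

d10

Pyridine is neutral; balancing the +2 overall charge requires Hg(II).
Group 12 minus oxidation state 2 gives a d¹⁰ configuration.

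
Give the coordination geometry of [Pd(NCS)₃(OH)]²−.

Ligand charges: each isothiocyanate is −1; each hydroxide is −1. With an overall charge of −2 the palladium centre must be in the +2 oxidation state.
Palladium is a group-10 element; Pd(II) is therefore d⁸.
With 4 monodentate ligands the coordination number is 4.
A 4d d⁸ ion has a large crystal-field splitting; square planar leaves the high-energy d_{x²−y²} orbital empty and maximises CFSE.

square planar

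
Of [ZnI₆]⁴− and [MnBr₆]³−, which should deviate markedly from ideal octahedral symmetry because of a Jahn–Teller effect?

[MnBr₆]³−

[ZnI₆]⁴−: Each iodide is −1; balancing the −4 overall charge requires Zn(II). Group 12 minus oxidation state 2 gives a d¹⁰ configuration. The d¹⁰ configuration leaves the e_g set evenly filled (or empty) — no strong Jahn–Teller driving force.
[MnBr₆]³−: Each bromide is −1; balancing the −3 overall charge requires Mn(III). Mn sits in group 7, so the d-electron count is 7 − 3 = 4. Bromide is a weak-field ligand for a first-row metal, so the complex is high-spin. The t₂g³e_g¹ (high-spin) configuration has an unevenly filled e_g set; the Jahn–Teller theorem predicts a tetragonal distortion (typically axial elongation) to lift the degeneracy.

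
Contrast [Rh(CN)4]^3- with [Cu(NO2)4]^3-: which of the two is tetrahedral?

[Cu(NO2)4]^3-

For [Rh(CN)4]^3-: Ligand charges: each cyanide is −1. With an overall charge of −3 the rhodium centre must be in the +1 oxidation state. Rh sits in group 9, so the d-electron count is 9 − 1 = 8. A 4d d⁸ ion has a large crystal-field splitting; square planar leaves the high-energy d_{x²−y²} orbital empty and maximises CFSE. → square planar.
For [Cu(NO2)4]^3-: Ligand charges: each nitro (N-bound nitrite) is −1. With an overall charge of −3 the copper centre must be in the +1 oxidation state. Group 11 minus oxidation state 1 gives a d¹⁰ configuration. A d¹⁰ ion has no crystal-field stabilisation preference between square planar and tetrahedral, so four ligands adopt the sterically favoured tetrahedral geometry. → tetrahedral.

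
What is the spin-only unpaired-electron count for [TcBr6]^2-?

Each bromide is −1; balancing the −2 overall charge requires Tc(IV).
Tc sits in group 7, so the d-electron count is 7 − 4 = 3.
In an octahedral field the d³ configuration is t₂g³e_g⁰ (only one arrangement possible), giving 3 unpaired electrons.

3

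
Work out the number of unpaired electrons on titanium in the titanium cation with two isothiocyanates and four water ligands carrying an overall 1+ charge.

Each isothiocyanate is −1; water is neutral; balancing the +1 overall charge requires Ti(III).
Titanium is a group-4 element; Ti(III) is therefore d¹.
In an octahedral field the d¹ configuration is t₂g¹e_g⁰ (only one arrangement possible), giving 1 unpaired electron.

1 unpaired electron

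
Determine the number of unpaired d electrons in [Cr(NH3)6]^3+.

3 unpaired electrons

Ligand charges: ammonia is neutral. With an overall charge of +3 the chromium centre must be in the +3 oxidation state.
Group 6 minus oxidation state 3 gives a d³ configuration.
In an octahedral field the d³ configuration is t₂g³e_g⁰ (only one arrangement possible), giving 3 unpaired electrons.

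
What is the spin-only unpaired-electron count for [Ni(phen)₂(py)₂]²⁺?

2 unpaired electrons

1,10-phenanthroline is neutral; pyridine is neutral; balancing the +2 overall charge requires Ni(II).
Ni sits in group 10, so the d-electron count is 10 − 2 = 8.
Counting donor atoms: 2×1,10-phenanthroline (bidentate) → 4 donors; 2×pyridine (monodentate) → 2 donors. Coordination number = 6.
In an octahedral field the d⁸ configuration is t₂g⁶e_g² (only one arrangement possible), giving 2 unpaired electrons.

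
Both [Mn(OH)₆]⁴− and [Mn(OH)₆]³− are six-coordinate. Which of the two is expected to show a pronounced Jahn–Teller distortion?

[Mn(OH)₆]⁴−: Summing ligand charges against the −4 overall charge gives an oxidation state of +2 for manganese. Mn sits in group 7, so the d-electron count is 7 − 2 = 5. Hydroxide is a weak-field ligand for a first-row metal, so the complex is high-spin. The d⁵ configuration leaves the e_g set evenly filled (or empty) — no strong Jahn–Teller driving force.
[Mn(OH)₆]³−: Ligand charges: each hydroxide is −1. With an overall charge of −3 the manganese centre must be in the +3 oxidation state. Manganese is a group-7 element; Mn(III) is therefore d⁴. Hydroxide is a weak-field ligand for a first-row metal, so the complex is high-spin. The t₂g³e_g¹ (high-spin) configuration has an unevenly filled e_g set; the Jahn–Teller theorem predicts a tetragonal distortion (typically axial elongation) to lift the degeneracy.

[Mn(OH)₆]³−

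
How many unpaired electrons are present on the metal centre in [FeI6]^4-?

4 unpaired electrons

Summing ligand charges against the −4 overall charge gives an oxidation state of +2 for iron.
Group 8 minus oxidation state 2 gives a d⁶ configuration.
The spin state decides the count: Iodide is a weak-field ligand for a first-row metal, so the complex is high-spin.
An octahedral high-spin d⁶ ion is t₂g⁴e_g², giving 4 unpaired electrons.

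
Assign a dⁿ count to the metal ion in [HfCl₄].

Ligand charges: each chloride is −1. With an overall charge of 0 the hafnium centre must be in the +4 oxidation state.
Hf sits in group 4, so the d-electron count is 4 − 4 = 0.

d0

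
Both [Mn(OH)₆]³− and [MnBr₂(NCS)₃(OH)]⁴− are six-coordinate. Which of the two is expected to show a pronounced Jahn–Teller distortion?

[Mn(OH)₆]³−

[Mn(OH)₆]³−: Summing ligand charges against the −3 overall charge gives an oxidation state of +3 for manganese. Group 7 minus oxidation state 3 gives a d⁴ configuration. Hydroxide is a weak-field ligand for a first-row metal, so the complex is high-spin. The t₂g³e_g¹ (high-spin) configuration has an unevenly filled e_g set; the Jahn–Teller theorem predicts a tetragonal distortion (typically axial elongation) to lift the degeneracy.
[MnBr₂(NCS)₃(OH)]⁴−: Ligand charges: each bromide is −1; each isothiocyanate is −1; each hydroxide is −1. With an overall charge of −4 the manganese centre must be in the +2 oxidation state. Manganese is a group-7 element; Mn(II) is therefore d⁵. Bromide, hydroxide, and isothiocyanate are weak-field ligands for a first-row metal, so the complex is high-spin. The d⁵ configuration leaves the e_g set evenly filled (or empty) — no strong Jahn–Teller driving force.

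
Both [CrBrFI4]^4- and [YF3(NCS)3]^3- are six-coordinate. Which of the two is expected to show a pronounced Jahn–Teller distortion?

[CrBrFI4]^4-

[CrBrFI4]^4-: Each bromide is −1; each fluoride is −1; each iodide is −1; balancing the −4 overall charge requires Cr(II). Chromium is a group-6 element; Cr(II) is therefore d⁴. Bromide, fluoride, and iodide are weak-field ligands for a first-row metal, so the complex is high-spin. The t₂g³e_g¹ (high-spin) configuration has an unevenly filled e_g set; the Jahn–Teller theorem predicts a tetragonal distortion (typically axial elongation) to lift the degeneracy.
[YF3(NCS)3]^3-: Each fluoride is −1; each isothiocyanate is −1; balancing the −3 overall charge requires Y(III). Group 3 minus oxidation state 3 gives a d⁰ configuration. The d⁰ configuration leaves the e_g set evenly filled (or empty) — no strong Jahn–Teller driving force.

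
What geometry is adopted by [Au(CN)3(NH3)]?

Each cyanide is −1; ammonia is neutral; balancing the 0 overall charge requires Au(III).
Gold is a group-11 element; Au(III) is therefore d⁸.
Coordination number: 4.
A 5d d⁸ ion has a large crystal-field splitting; square planar leaves the high-energy d_{x²−y²} orbital empty and maximises CFSE.

square planar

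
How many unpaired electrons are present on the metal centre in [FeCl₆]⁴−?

4

Ligand charges: each chloride is −1. With an overall charge of −4 the iron centre must be in the +2 oxidation state.
Group 8 minus oxidation state 2 gives a d⁶ configuration.
The spin state decides the count: Chloride is a weak-field ligand for a first-row metal, so the complex is high-spin.
An octahedral high-spin d⁶ ion is t₂g⁴e_g², giving 4 unpaired electrons.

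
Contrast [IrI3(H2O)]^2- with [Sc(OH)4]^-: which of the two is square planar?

[IrI3(H2O)]^2-

For [IrI3(H2O)]^2-: Summing ligand charges against the −2 overall charge gives an oxidation state of +1 for iridium. Group 9 minus oxidation state 1 gives a d⁸ configuration. A 5d d⁸ ion has a large crystal-field splitting; square planar leaves the high-energy d_{x²−y²} orbital empty and maximises CFSE. → square planar.
For [Sc(OH)4]^-: Each hydroxide is −1; balancing the −1 overall charge requires Sc(III). Group 3 minus oxidation state 3 gives a d⁰ configuration. A d⁰ ion has no crystal-field stabilisation preference between square planar and tetrahedral, so four ligands adopt the sterically favoured tetrahedral geometry. → tetrahedral.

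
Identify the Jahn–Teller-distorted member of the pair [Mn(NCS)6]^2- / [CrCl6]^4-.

[CrCl6]^4-

[Mn(NCS)6]^2-: Each isothiocyanate is −1; balancing the −2 overall charge requires Mn(IV). Group 7 minus oxidation state 4 gives a d³ configuration. The d³ configuration leaves the e_g set evenly filled (or empty) — no strong Jahn–Teller driving force.
[CrCl6]^4-: Ligand charges: each chloride is −1. With an overall charge of −4 the chromium centre must be in the +2 oxidation state. Cr sits in group 6, so the d-electron count is 6 − 2 = 4. Chloride is a weak-field ligand for a first-row metal, so the complex is high-spin. The t₂g³e_g¹ (high-spin) configuration has an unevenly filled e_g set; the Jahn–Teller theorem predicts a tetragonal distortion (typically axial elongation) to lift the degeneracy.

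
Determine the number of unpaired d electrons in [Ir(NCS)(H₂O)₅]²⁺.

Ligand charges: each isothiocyanate is −1; water is neutral. With an overall charge of +2 the iridium centre must be in the +3 oxidation state.
Iridium is a group-9 element; Ir(III) is therefore d⁶.
The spin state decides the count: a 5d ion has a large Δₒ and is invariably low-spin.
An octahedral low-spin d⁶ ion is t₂g⁶e_g⁰, giving 0 unpaired electrons.

0 unpaired electrons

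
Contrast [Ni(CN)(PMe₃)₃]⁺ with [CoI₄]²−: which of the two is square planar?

For [Ni(CN)(PMe₃)₃]⁺: Summing ligand charges against the +1 overall charge gives an oxidation state of +2 for nickel. Ni sits in group 10, so the d-electron count is 10 − 2 = 8. Cyanide and trimethylphosphine are strong-field ligands (high in the spectrochemical series). A 3d d⁸ ion with strong-field ligands gains enough CFSE to favour square planar over tetrahedral. → square planar.
For [CoI₄]²−: Summing ligand charges against the −2 overall charge gives an oxidation state of +2 for cobalt. Co sits in group 9, so the d-electron count is 9 − 2 = 7. For a high-spin 3d d⁷ ion with weak-field ligands the small Δₜ gives little square-planar CFSE advantage, so four ligands adopt the sterically favoured tetrahedral geometry. → tetrahedral.

[Ni(CN)(PMe₃)₃]⁺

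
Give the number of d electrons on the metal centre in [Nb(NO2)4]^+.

d⁰

Each nitro (N-bound nitrite) is −1; balancing the +1 overall charge requires Nb(V).
Niobium is a group-5 element; Nb(V) is therefore d⁰.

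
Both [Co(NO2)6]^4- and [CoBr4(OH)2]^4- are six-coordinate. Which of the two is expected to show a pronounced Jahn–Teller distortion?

[Co(NO2)6]^4-: Ligand charges: each nitro (N-bound nitrite) is −1. With an overall charge of −4 the cobalt centre must be in the +2 oxidation state. Co sits in group 9, so the d-electron count is 9 − 2 = 7. Nitro (N-bound nitrite) is a strong-field ligand (high in the spectrochemical series) for a first-row metal, so the complex is low-spin. The t₂g⁶e_g¹ (low-spin) configuration has an unevenly filled e_g set; the Jahn–Teller theorem predicts a tetragonal distortion (typically axial elongation) to lift the degeneracy.
[CoBr4(OH)2]^4-: Summing ligand charges against the −4 overall charge gives an oxidation state of +2 for cobalt. Group 9 minus oxidation state 2 gives a d⁷ configuration. Bromide and hydroxide are weak-field ligands for a first-row metal, so the complex is high-spin. The d⁷ configuration leaves the e_g set evenly filled (or empty) — no strong Jahn–Teller driving force.

[Co(NO2)6]^4-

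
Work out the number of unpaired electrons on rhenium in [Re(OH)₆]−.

2 unpaired electrons

Summing ligand charges against the −1 overall charge gives an oxidation state of +5 for rhenium.
Rhenium is a group-7 element; Re(V) is therefore d².
In an octahedral field the d² configuration is t₂g²e_g⁰ (only one arrangement possible), giving 2 unpaired electrons.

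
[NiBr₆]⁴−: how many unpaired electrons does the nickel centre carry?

Summing ligand charges against the −4 overall charge gives an oxidation state of +2 for nickel.
Group 10 minus oxidation state 2 gives a d⁸ configuration.
In an octahedral field the d⁸ configuration is t₂g⁶e_g² (only one arrangement possible), giving 2 unpaired electrons.

2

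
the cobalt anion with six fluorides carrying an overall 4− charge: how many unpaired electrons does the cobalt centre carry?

3 unpaired electrons

Summing ligand charges against the −4 overall charge gives an oxidation state of +2 for cobalt.
Group 9 minus oxidation state 2 gives a d⁷ configuration.
The spin state decides the count: Fluoride is a weak-field ligand for a first-row metal, so the complex is high-spin.
An octahedral high-spin d⁷ ion is t₂g⁵e_g², giving 3 unpaired electrons.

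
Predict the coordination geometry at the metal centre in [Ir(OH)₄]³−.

Ligand charges: each hydroxide is −1. With an overall charge of −3 the iridium centre must be in the +1 oxidation state.
Iridium is a group-9 element; Ir(I) is therefore d⁸.
With 4 monodentate ligands the coordination number is 4.
A 5d d⁸ ion has a large crystal-field splitting; square planar leaves the high-energy d_{x²−y²} orbital empty and maximises CFSE.

square planar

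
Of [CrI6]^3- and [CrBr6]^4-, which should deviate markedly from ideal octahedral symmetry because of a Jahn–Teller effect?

[CrBr6]^4-

[CrI6]^3-: Summing ligand charges against the −3 overall charge gives an oxidation state of +3 for chromium. Group 6 minus oxidation state 3 gives a d³ configuration. The d³ configuration leaves the e_g set evenly filled (or empty) — no strong Jahn–Teller driving force.
[CrBr6]^4-: Summing ligand charges against the −4 overall charge gives an oxidation state of +2 for chromium. Cr sits in group 6, so the d-electron count is 6 − 2 = 4. Bromide is a weak-field ligand for a first-row metal, so the complex is high-spin. The t₂g³e_g¹ (high-spin) configuration has an unevenly filled e_g set; the Jahn–Teller theorem predicts a tetragonal distortion (typically axial elongation) to lift the degeneracy.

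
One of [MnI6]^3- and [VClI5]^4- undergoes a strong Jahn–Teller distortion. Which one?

[MnI6]^3-

[MnI6]^3-: Summing ligand charges against the −3 overall charge gives an oxidation state of +3 for manganese. Group 7 minus oxidation state 3 gives a d⁴ configuration. Iodide is a weak-field ligand for a first-row metal, so the complex is high-spin. The t₂g³e_g¹ (high-spin) configuration has an unevenly filled e_g set; the Jahn–Teller theorem predicts a tetragonal distortion (typically axial elongation) to lift the degeneracy.
[VClI5]^4-: Each chloride is −1; each iodide is −1; balancing the −4 overall charge requires V(II). Vanadium is a group-5 element; V(II) is therefore d³. The d³ configuration leaves the e_g set evenly filled (or empty) — no strong Jahn–Teller driving force.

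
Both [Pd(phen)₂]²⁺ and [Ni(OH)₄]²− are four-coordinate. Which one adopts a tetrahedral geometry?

For [Pd(phen)₂]²⁺: 1,10-phenanthroline is neutral; balancing the +2 overall charge requires Pd(II). Palladium is a group-10 element; Pd(II) is therefore d⁸. A 4d d⁸ ion has a large crystal-field splitting; square planar leaves the high-energy d_{x²−y²} orbital empty and maximises CFSE. → square planar.
For [Ni(OH)₄]²−: Ligand charges: each hydroxide is −1. With an overall charge of −2 the nickel centre must be in the +2 oxidation state. Group 10 minus oxidation state 2 gives a d⁸ configuration. Hydroxide is a weak-field ligand. With weak-field ligands the CFSE gain from square planar is small, so a 3d d⁸ ion takes the sterically preferred tetrahedral geometry. → tetrahedral.

[Ni(OH)₄]²−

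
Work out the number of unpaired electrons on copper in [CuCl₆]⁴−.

Summing ligand charges against the −4 overall charge gives an oxidation state of +2 for copper.
Copper is a group-11 element; Cu(II) is therefore d⁹.
In an octahedral field the d⁹ configuration is t₂g⁶e_g³ (only one arrangement possible), giving 1 unpaired electron.

1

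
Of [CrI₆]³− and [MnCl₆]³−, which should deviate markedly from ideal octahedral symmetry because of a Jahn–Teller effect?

[CrI₆]³−: Summing ligand charges against the −3 overall charge gives an oxidation state of +3 for chromium. Group 6 minus oxidation state 3 gives a d³ configuration. The d³ configuration leaves the e_g set evenly filled (or empty) — no strong Jahn–Teller driving force.
[MnCl₆]³−: Each chloride is −1; balancing the −3 overall charge requires Mn(III). Group 7 minus oxidation state 3 gives a d⁴ configuration. Chloride is a weak-field ligand for a first-row metal, so the complex is high-spin. The t₂g³e_g¹ (high-spin) configuration has an unevenly filled e_g set; the Jahn–Teller theorem predicts a tetragonal distortion (typically axial elongation) to lift the degeneracy.

[MnCl₆]³−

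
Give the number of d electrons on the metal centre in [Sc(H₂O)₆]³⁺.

d0

Summing ligand charges against the +3 overall charge gives an oxidation state of +3 for scandium.
Scandium is a group-3 element; Sc(III) is therefore d⁰.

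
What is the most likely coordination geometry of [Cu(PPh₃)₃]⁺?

trigonal planar

Summing ligand charges against the +1 overall charge gives an oxidation state of +1 for copper.
Cu sits in group 11, so the d-electron count is 11 − 1 = 10.
With 3 monodentate ligands the coordination number is 3.
Three ligands around a d¹⁰ centre minimise repulsion in a trigonal-planar arrangement.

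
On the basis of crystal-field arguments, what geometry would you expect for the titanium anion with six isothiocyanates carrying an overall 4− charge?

Ligand charges: each isothiocyanate is −1. With an overall charge of −4 the titanium centre must be in the +2 oxidation state.
Titanium is a group-4 element; Ti(II) is therefore d².
Coordination number: 6.
Six donors around a single metal centre give an octahedral coordination sphere.

octahedral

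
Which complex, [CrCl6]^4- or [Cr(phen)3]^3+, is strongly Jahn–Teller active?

[CrCl6]^4-

[CrCl6]^4-: Ligand charges: each chloride is −1. With an overall charge of −4 the chromium centre must be in the +2 oxidation state. Cr sits in group 6, so the d-electron count is 6 − 2 = 4. Chloride is a weak-field ligand for a first-row metal, so the complex is high-spin. The t₂g³e_g¹ (high-spin) configuration has an unevenly filled e_g set; the Jahn–Teller theorem predicts a tetragonal distortion (typically axial elongation) to lift the degeneracy.
[Cr(phen)3]^3+: Ligand charges: 1,10-phenanthroline is neutral. With an overall charge of +3 the chromium centre must be in the +3 oxidation state. Chromium is a group-6 element; Cr(III) is therefore d³. The d³ configuration leaves the e_g set evenly filled (or empty) — no strong Jahn–Teller driving force.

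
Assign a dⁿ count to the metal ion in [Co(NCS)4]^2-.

Each isothiocyanate is −1; balancing the −2 overall charge requires Co(II).
Group 9 minus oxidation state 2 gives a d⁷ configuration.

d⁷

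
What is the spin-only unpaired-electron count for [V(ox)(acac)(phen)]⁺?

Ligand charges: each oxalate is −2; each acetylacetonate is −1; 1,10-phenanthroline is neutral. With an overall charge of +1 the vanadium centre must be in the +4 oxidation state.
Vanadium is a group-5 element; V(IV) is therefore d¹.
Counting donor atoms: 1×oxalate (bidentate) → 2 donors; 1×acetylacetonate (bidentate) → 2 donors; 1×1,10-phenanthroline (bidentate) → 2 donors. Coordination number = 6.
In an octahedral field the d¹ configuration is t₂g¹e_g⁰ (only one arrangement possible), giving 1 unpaired electron.

1 unpaired electron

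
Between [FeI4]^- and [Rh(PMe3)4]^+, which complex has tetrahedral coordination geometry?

[FeI4]^-

For [FeI4]^-: Summing ligand charges against the −1 overall charge gives an oxidation state of +3 for iron. Group 8 minus oxidation state 3 gives a d⁵ configuration. A high-spin d⁵ ion has zero CFSE in either geometry, so four ligands adopt the sterically favoured tetrahedral geometry. → tetrahedral.
For [Rh(PMe3)4]^+: Trimethylphosphine is neutral; balancing the +1 overall charge requires Rh(I). Rhodium is a group-9 element; Rh(I) is therefore d⁸. A 4d d⁸ ion has a large crystal-field splitting; square planar leaves the high-energy d_{x²−y²} orbital empty and maximises CFSE. → square planar.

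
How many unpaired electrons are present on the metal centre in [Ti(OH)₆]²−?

0

Each hydroxide is −1; balancing the −2 overall charge requires Ti(IV).
Group 4 minus oxidation state 4 gives a d⁰ configuration.
In an octahedral field the d⁰ configuration is t₂g⁰e_g⁰, giving 0 unpaired electrons.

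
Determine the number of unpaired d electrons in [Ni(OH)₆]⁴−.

2

Summing ligand charges against the −4 overall charge gives an oxidation state of +2 for nickel.
Ni sits in group 10, so the d-electron count is 10 − 2 = 8.
In an octahedral field the d⁸ configuration is t₂g⁶e_g² (only one arrangement possible), giving 2 unpaired electrons.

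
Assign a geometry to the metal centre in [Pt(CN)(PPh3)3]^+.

square planar

Ligand charges: each cyanide is −1; triphenylphosphine is neutral. With an overall charge of +1 the platinum centre must be in the +2 oxidation state.
Pt sits in group 10, so the d-electron count is 10 − 2 = 8.
With 4 monodentate ligands the coordination number is 4.
A 5d d⁸ ion has a large crystal-field splitting; square planar leaves the high-energy d_{x²−y²} orbital empty and maximises CFSE.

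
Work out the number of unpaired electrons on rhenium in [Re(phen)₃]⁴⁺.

3 unpaired electrons

Ligand charges: 1,10-phenanthroline is neutral. With an overall charge of +4 the rhenium centre must be in the +4 oxidation state.
Re sits in group 7, so the d-electron count is 7 − 4 = 3.
Counting donor atoms: 3×1,10-phenanthroline (bidentate) → 6 donors. Coordination number = 6.
In an octahedral field the d³ configuration is t₂g³e_g⁰ (only one arrangement possible), giving 3 unpaired electrons.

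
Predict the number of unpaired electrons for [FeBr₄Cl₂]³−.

Summing ligand charges against the −3 overall charge gives an oxidation state of +3 for iron.
Group 8 minus oxidation state 3 gives a d⁵ configuration.
The spin state decides the count: Bromide and chloride are weak-field ligands for a first-row metal, so the complex is high-spin.
An octahedral high-spin d⁵ ion is t₂g³e_g², giving 5 unpaired electrons.

5 unpaired electrons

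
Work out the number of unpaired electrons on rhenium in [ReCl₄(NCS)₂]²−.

3

Ligand charges: each chloride is −1; each isothiocyanate is −1. With an overall charge of −2 the rhenium centre must be in the +4 oxidation state.
Re sits in group 7, so the d-electron count is 7 − 4 = 3.
In an octahedral field the d³ configuration is t₂g³e_g⁰ (only one arrangement possible), giving 3 unpaired electrons.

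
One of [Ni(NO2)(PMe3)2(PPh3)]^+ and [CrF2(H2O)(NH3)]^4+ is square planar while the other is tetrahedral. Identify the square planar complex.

[Ni(NO2)(PMe3)2(PPh3)]^+

For [Ni(NO2)(PMe3)2(PPh3)]^+: Summing ligand charges against the +1 overall charge gives an oxidation state of +2 for nickel. Nickel is a group-10 element; Ni(II) is therefore d⁸. Nitro (N-bound nitrite), trimethylphosphine, and triphenylphosphine are strong-field ligands (high in the spectrochemical series). A 3d d⁸ ion with strong-field ligands gains enough CFSE to favour square planar over tetrahedral. → square planar.
For [CrF2(H2O)(NH3)]^4+: Summing ligand charges against the +4 overall charge gives an oxidation state of +6 for chromium. Group 6 minus oxidation state 6 gives a d⁰ configuration. A d⁰ ion has no crystal-field stabilisation preference between square planar and tetrahedral, so four ligands adopt the sterically favoured tetrahedral geometry. → tetrahedral.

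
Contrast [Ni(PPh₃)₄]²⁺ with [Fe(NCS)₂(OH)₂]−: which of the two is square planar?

For [Ni(PPh₃)₄]²⁺: Ligand charges: triphenylphosphine is neutral. With an overall charge of +2 the nickel centre must be in the +2 oxidation state. Nickel is a group-10 element; Ni(II) is therefore d⁸. Triphenylphosphine is a strong-field ligand (high in the spectrochemical series). A 3d d⁸ ion with strong-field ligands gains enough CFSE to favour square planar over tetrahedral. → square planar.
For [Fe(NCS)₂(OH)₂]−: Ligand charges: each isothiocyanate is −1; each hydroxide is −1. With an overall charge of −1 the iron centre must be in the +3 oxidation state. Group 8 minus oxidation state 3 gives a d⁵ configuration. A high-spin d⁵ ion has zero CFSE in either geometry, so four ligands adopt the sterically favoured tetrahedral geometry. → tetrahedral.

[Ni(PPh₃)₄]²⁺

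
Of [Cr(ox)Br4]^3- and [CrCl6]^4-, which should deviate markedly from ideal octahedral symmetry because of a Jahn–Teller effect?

[Cr(ox)Br4]^3-: Summing ligand charges against the −3 overall charge gives an oxidation state of +3 for chromium. Chromium is a group-6 element; Cr(III) is therefore d³. The d³ configuration leaves the e_g set evenly filled (or empty) — no strong Jahn–Teller driving force.
[CrCl6]^4-: Ligand charges: each chloride is −1. With an overall charge of −4 the chromium centre must be in the +2 oxidation state. Cr sits in group 6, so the d-electron count is 6 − 2 = 4. Chloride is a weak-field ligand for a first-row metal, so the complex is high-spin. The t₂g³e_g¹ (high-spin) configuration has an unevenly filled e_g set; the Jahn–Teller theorem predicts a tetragonal distortion (typically axial elongation) to lift the degeneracy.

[CrCl6]^4-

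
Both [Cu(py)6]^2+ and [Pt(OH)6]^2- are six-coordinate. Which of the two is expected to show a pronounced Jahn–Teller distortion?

[Cu(py)6]^2+

[Cu(py)6]^2+: Summing ligand charges against the +2 overall charge gives an oxidation state of +2 for copper. Copper is a group-11 element; Cu(II) is therefore d⁹. The t₂g⁶e_g³ configuration has an unevenly filled e_g set; the Jahn–Teller theorem predicts a tetragonal distortion (typically axial elongation) to lift the degeneracy.
[Pt(OH)6]^2-: Summing ligand charges against the −2 overall charge gives an oxidation state of +4 for platinum. Group 10 minus oxidation state 4 gives a d⁶ configuration. A 5d ion has a large Δₒ and is invariably low-spin. The d⁶ configuration leaves the e_g set evenly filled (or empty) — no strong Jahn–Teller driving force.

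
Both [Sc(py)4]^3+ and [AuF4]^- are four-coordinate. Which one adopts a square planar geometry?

[AuF4]^-

For [Sc(py)4]^3+: Ligand charges: pyridine is neutral. With an overall charge of +3 the scandium centre must be in the +3 oxidation state. Scandium is a group-3 element; Sc(III) is therefore d⁰. A d⁰ ion has no crystal-field stabilisation preference between square planar and tetrahedral, so four ligands adopt the sterically favoured tetrahedral geometry. → tetrahedral.
For [AuF4]^-: Each fluoride is −1; balancing the −1 overall charge requires Au(III). Gold is a group-11 element; Au(III) is therefore d⁸. A 5d d⁸ ion has a large crystal-field splitting; square planar leaves the high-energy d_{x²−y²} orbital empty and maximises CFSE. → square planar.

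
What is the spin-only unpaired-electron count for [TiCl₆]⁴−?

Each chloride is −1; balancing the −4 overall charge requires Ti(II).
Group 4 minus oxidation state 2 gives a d² configuration.
In an octahedral field the d² configuration is t₂g²e_g⁰ (only one arrangement possible), giving 2 unpaired electrons.

2 unpaired electrons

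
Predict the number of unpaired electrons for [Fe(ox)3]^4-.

4

Summing ligand charges against the −4 overall charge gives an oxidation state of +2 for iron.
Iron is a group-8 element; Fe(II) is therefore d⁶.
Counting donor atoms: 3×oxalate (bidentate) → 6 donors. Coordination number = 6.
The spin state decides the count: Oxalate is a weak-field ligand for a first-row metal, so the complex is high-spin.
An octahedral high-spin d⁶ ion is t₂g⁴e_g², giving 4 unpaired electrons.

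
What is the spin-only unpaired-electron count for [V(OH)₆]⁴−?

Summing ligand charges against the −4 overall charge gives an oxidation state of +2 for vanadium.
V sits in group 5, so the d-electron count is 5 − 2 = 3.
In an octahedral field the d³ configuration is t₂g³e_g⁰ (only one arrangement possible), giving 3 unpaired electrons.

3 unpaired electrons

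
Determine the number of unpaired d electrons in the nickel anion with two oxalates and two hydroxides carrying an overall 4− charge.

2 unpaired electrons

Ligand charges: each oxalate is −2; each hydroxide is −1. With an overall charge of −4 the nickel centre must be in the +2 oxidation state.
Nickel is a group-10 element; Ni(II) is therefore d⁸.
Counting donor atoms: 2×oxalate (bidentate) → 4 donors; 2×hydroxide (monodentate) → 2 donors. Coordination number = 6.
In an octahedral field the d⁸ configuration is t₂g⁶e_g² (only one arrangement possible), giving 2 unpaired electrons.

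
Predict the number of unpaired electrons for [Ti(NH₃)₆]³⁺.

1

Ammonia is neutral; balancing the +3 overall charge requires Ti(III).
Ti sits in group 4, so the d-electron count is 4 − 3 = 1.
In an octahedral field the d¹ configuration is t₂g¹e_g⁰ (only one arrangement possible), giving 1 unpaired electron.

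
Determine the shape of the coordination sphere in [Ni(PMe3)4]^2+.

square planar

Ligand charges: trimethylphosphine is neutral. With an overall charge of +2 the nickel centre must be in the +2 oxidation state.
Ni sits in group 10, so the d-electron count is 10 − 2 = 8.
With 4 monodentate ligands the coordination number is 4.
Trimethylphosphine is a strong-field ligand (high in the spectrochemical series).
A 3d d⁸ ion with strong-field ligands gains enough CFSE to favour square planar over tetrahedral.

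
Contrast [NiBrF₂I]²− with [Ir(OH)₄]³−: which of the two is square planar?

[Ir(OH)₄]³−

For [NiBrF₂I]²−: Ligand charges: each bromide is −1; each fluoride is −1; each iodide is −1. With an overall charge of −2 the nickel centre must be in the +2 oxidation state. Ni sits in group 10, so the d-electron count is 10 − 2 = 8. Bromide, fluoride, and iodide are weak-field ligands. With weak-field ligands the CFSE gain from square planar is small, so a 3d d⁸ ion takes the sterically preferred tetrahedral geometry. → tetrahedral.
For [Ir(OH)₄]³−: Summing ligand charges against the −3 overall charge gives an oxidation state of +1 for iridium. Ir sits in group 9, so the d-electron count is 9 − 1 = 8. A 5d d⁸ ion has a large crystal-field splitting; square planar leaves the high-energy d_{x²−y²} orbital empty and maximises CFSE. → square planar.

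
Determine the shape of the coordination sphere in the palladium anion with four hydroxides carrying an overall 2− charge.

square planar

Each hydroxide is −1; balancing the −2 overall charge requires Pd(II).
Group 10 minus oxidation state 2 gives a d⁸ configuration.
With 4 monodentate ligands the coordination number is 4.
A 4d d⁸ ion has a large crystal-field splitting; square planar leaves the high-energy d_{x²−y²} orbital empty and maximises CFSE.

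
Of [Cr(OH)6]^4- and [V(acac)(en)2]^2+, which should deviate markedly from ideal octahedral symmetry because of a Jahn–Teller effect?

[Cr(OH)6]^4-: Each hydroxide is −1; balancing the −4 overall charge requires Cr(II). Group 6 minus oxidation state 2 gives a d⁴ configuration. Hydroxide is a weak-field ligand for a first-row metal, so the complex is high-spin. The t₂g³e_g¹ (high-spin) configuration has an unevenly filled e_g set; the Jahn–Teller theorem predicts a tetragonal distortion (typically axial elongation) to lift the degeneracy.
[V(acac)(en)2]^2+: Ligand charges: each acetylacetonate is −1; ethylenediamine is neutral. With an overall charge of +2 the vanadium centre must be in the +3 oxidation state. V sits in group 5, so the d-electron count is 5 − 3 = 2. The d² configuration leaves the e_g set evenly filled (or empty) — no strong Jahn–Teller driving force.

[Cr(OH)6]^4-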